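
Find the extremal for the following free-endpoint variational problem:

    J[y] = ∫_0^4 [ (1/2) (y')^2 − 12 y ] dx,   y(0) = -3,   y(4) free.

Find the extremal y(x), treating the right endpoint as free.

The Lagrangian L = (1/2) (y')^2 − 12 y gives
    ∂L/∂y = −12,   ∂L/∂y' = y'.
Euler-Lagrange: d/dx(y') − (−12) = 0, i.e. y'' + 12 = 0, so
    y(x) = −(12/2) x^2 + C1 x + C2.
Fixed left endpoint y(0) = -3 ⇒ C2 = -3.
The right endpoint x = 4 is free, so the natural (transversality) condition is ∂L/∂y' |_{x=4} = 0, i.e. y'(4) = 0.
Compute y'(x) = −12 x + C1, so y'(4) = −48 + C1 = 0 ⇒ C1 = 48.
Therefore the extremal is
    y(x) = −6 x^2 + 48 x − 3.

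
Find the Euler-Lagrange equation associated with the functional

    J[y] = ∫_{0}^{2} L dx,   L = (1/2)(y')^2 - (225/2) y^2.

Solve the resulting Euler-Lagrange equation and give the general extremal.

The Lagrangian is L = (1/2)(y')^2 - (225/2) y^2.
∂L/∂y = -225y.
∂L/∂y' = y'.
The Euler-Lagrange equation d/dx(∂L/∂y') − ∂L/∂y = 0 becomes:
    y'' + 225 y = 0
General solution: y(x) = A sin(15x) + B cos(15x), where A and B are arbitrary constants fixed by the endpoint conditions.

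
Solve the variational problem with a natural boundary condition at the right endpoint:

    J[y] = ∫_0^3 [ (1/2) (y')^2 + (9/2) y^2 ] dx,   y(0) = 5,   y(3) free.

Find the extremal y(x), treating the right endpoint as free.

The Lagrangian L = (1/2) (y')^2 + (9/2) y^2 gives
    ∂L/∂y = 9 y,   ∂L/∂y' = y'.
Euler-Lagrange: y'' − 9 y = 0.
With k = 3, the general solution is
    y(x) = A cosh(3 x) + B sinh(3 x).
Fixed left endpoint y(0) = 5 ⇒ A = 5.
The right endpoint x = 3 is free, so the natural (transversality) condition is ∂L/∂y' |_{x=3} = 0, i.e. y'(3) = 0.
Compute y'(x) = A k sinh(k x) + B k cosh(k x), so
    y'(3) = A k sinh(k·3) + B k cosh(k·3) = 0
    ⇒ B = −A tanh(k·3) = − 5 tanh(3·3).
Therefore the extremal is
    y(x) = 5 cosh(3 x) − 5 tanh(3·3) sinh(3 x).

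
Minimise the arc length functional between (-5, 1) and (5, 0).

Arc-length functional: J[y] = ∫ sqrt(1 + (y')^2) dx.
Lagrangian L = sqrt(1 + (y')^2) has no explicit y dependence, so ∂L/∂y = 0 and the Euler-Lagrange equation gives
    d/dx( y' / sqrt(1 + (y')^2) ) = 0  ⇒  y' / sqrt(1 + (y')^2) = const.
Hence y' is constant, so y(x) is affine.
Fitting the endpoints (-5, 1) and (5, 0):
    slope m = (0 − 1) / (5 − (-5)) = -1/10,
    intercept c = 1 − m·(-5) = 1/2.
Extremal: y(x) = (-1/10) x + 1/2.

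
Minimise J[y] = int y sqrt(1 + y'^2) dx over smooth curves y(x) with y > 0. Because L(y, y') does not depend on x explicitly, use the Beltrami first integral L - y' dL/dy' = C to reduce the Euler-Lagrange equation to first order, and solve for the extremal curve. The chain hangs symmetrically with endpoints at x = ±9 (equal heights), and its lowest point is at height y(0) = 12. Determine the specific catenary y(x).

The Lagrangian L(y, y') = y sqrt(1 + y'^2) has no explicit x dependence, so the Beltrami identity applies:
    L − y' ∂L/∂y' = C.
Compute ∂L/∂y' = y · y' / sqrt(1 + y'^2). Then
    L − y' ∂L/∂y'
    = y sqrt(1 + y'^2) − y · y'^2 / sqrt(1 + y'^2)
    = y (1 + y'^2 − y'^2) / sqrt(1 + y'^2)
    = y / sqrt(1 + y'^2) = C.
Squaring gives y^2 = C^2 (1 + y'^2), i.e.
    y'^2 = y^2 / C^2 − 1.
Separating variables,
    dy / sqrt(y^2 − C^2) = dx / C,
and integrating gives arccosh(y / C) = (x − a)/C, so
    y(x) = C cosh((x − a)/C),
the catenary. The constants C and a are fixed by the two endpoint conditions (and, for the hanging-chain problem, the length constraint selects C).
Now fit the given data. The endpoints x = ±9 are symmetric at equal height, so the catenary is even about its minimum: a = 0 and y(x) = C cosh(x/C). The lowest point is y(0) = C cosh(0) = C, and we are told y(0) = 12, so C = 12. Therefore
    y(x) = 12 cosh(x/12),
and at the endpoints
    y(±9) = 12 cosh(9/12).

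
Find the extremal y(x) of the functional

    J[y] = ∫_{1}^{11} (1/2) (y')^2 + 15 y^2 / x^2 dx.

The Lagrangian is L = (1/2) (y')^2 + 15 y^2 / x^2.
Compute ∂L/∂y = 30y/x^2, ∂L/∂y' = y'.
The Euler-Lagrange equation d/dx(∂L/∂y') − ∂L/∂y = 0 reduces to
    y'' − 30/x^2 · y = 0  (x > 0).
Its general solution is
    y(x) = A x^6 + B x^(-5),
with A, B fixed by the endpoint conditions.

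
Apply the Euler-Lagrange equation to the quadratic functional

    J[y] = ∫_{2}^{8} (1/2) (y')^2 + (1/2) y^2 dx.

The Lagrangian is L = (1/2) (y')^2 + (1/2) y^2.
Compute ∂L/∂y = y, ∂L/∂y' = y'.
The Euler-Lagrange equation d/dx(∂L/∂y') − ∂L/∂y = 0 reduces to
    y'' − y = 0.
Its general solution is
    y(x) = A e^x + B e^(−x),
with A, B fixed by the endpoint conditions.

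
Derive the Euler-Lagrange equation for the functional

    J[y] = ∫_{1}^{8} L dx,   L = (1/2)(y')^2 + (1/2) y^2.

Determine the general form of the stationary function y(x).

The Lagrangian is L = (1/2)(y')^2 + (1/2) y^2.
∂L/∂y = y.
∂L/∂y' = y'.
The Euler-Lagrange equation d/dx(∂L/∂y') − ∂L/∂y = 0 becomes:
    y'' - y = 0
General solution: y(x) = A e^x + B e^(-x), where A and B are arbitrary constants fixed by the endpoint conditions.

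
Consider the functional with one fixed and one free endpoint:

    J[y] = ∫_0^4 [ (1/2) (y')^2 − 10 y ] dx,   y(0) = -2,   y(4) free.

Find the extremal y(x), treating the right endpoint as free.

The Lagrangian L = (1/2) (y')^2 − 10 y gives
    ∂L/∂y = −10,   ∂L/∂y' = y'.
Euler-Lagrange: d/dx(y') − (−10) = 0, i.e. y'' + 10 = 0, so
    y(x) = −(10/2) x^2 + C1 x + C2.
Fixed left endpoint y(0) = -2 ⇒ C2 = -2.
The right endpoint x = 4 is free, so the natural (transversality) condition is ∂L/∂y' |_{x=4} = 0, i.e. y'(4) = 0.
Compute y'(x) = −10 x + C1, so y'(4) = −40 + C1 = 0 ⇒ C1 = 40.
Therefore the extremal is
    y(x) = −5 x^2 + 40 x − 2.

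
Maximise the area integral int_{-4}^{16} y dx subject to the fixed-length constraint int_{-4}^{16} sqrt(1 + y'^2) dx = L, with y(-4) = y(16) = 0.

Set up the augmented Lagrangian using a multiplier λ for the length constraint:
    F(y, y') = y − λ sqrt(1 + y'^2).
F has no explicit x dependence, so the Beltrami identity yields a first integral
    F − y' ∂F/∂y' = C.
Compute ∂F/∂y' = −λ y' / sqrt(1 + y'^2). Then
    y − λ sqrt(1 + y'^2) + λ y'^2 / sqrt(1 + y'^2) = C
    ⇒  y − λ / sqrt(1 + y'^2) = C.
Solving for y' and integrating gives
    (x − a)^2 + (y − b)^2 = λ^2,
a circular arc of radius λ. The constants a, b are determined by the endpoint conditions y(-4) = y(16) = 0, and λ is fixed implicitly by the length constraint
    ∫_{-4}^{16} sqrt(1 + y'^2) dx = L.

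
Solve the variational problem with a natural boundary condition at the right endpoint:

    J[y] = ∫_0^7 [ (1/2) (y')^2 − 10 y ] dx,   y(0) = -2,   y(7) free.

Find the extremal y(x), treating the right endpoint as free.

The Lagrangian L = (1/2) (y')^2 − 10 y gives
    ∂L/∂y = −10,   ∂L/∂y' = y'.
Euler-Lagrange: d/dx(y') − (−10) = 0, i.e. y'' + 10 = 0, so
    y(x) = −(10/2) x^2 + C1 x + C2.
Fixed left endpoint y(0) = -2 ⇒ C2 = -2.
The right endpoint x = 7 is free, so the natural (transversality) condition is ∂L/∂y' |_{x=7} = 0, i.e. y'(7) = 0.
Compute y'(x) = −10 x + C1, so y'(7) = −70 + C1 = 0 ⇒ C1 = 70.
Therefore the extremal is
    y(x) = −5 x^2 + 70 x − 2.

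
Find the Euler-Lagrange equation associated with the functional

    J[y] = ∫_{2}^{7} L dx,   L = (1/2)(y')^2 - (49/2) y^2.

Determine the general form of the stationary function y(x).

The Lagrangian is L = (1/2)(y')^2 - (49/2) y^2.
∂L/∂y = -49y.
∂L/∂y' = y'.
The Euler-Lagrange equation d/dx(∂L/∂y') − ∂L/∂y = 0 becomes:
    y'' + 49 y = 0
General solution: y(x) = A sin(7x) + B cos(7x), where A and B are arbitrary constants fixed by the endpoint conditions.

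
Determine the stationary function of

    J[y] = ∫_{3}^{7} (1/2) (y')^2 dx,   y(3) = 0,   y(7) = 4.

The Lagrangian is L = (1/2) (y')^2.
Compute ∂L/∂y = 0, ∂L/∂y' = y'.
The Euler-Lagrange equation d/dx(∂L/∂y') − ∂L/∂y = 0 reduces to
    y'' = 0.
Its general solution is
    y(x) = A x + B,
with A, B fixed by the endpoint conditions.
Applying the endpoint conditions y(3) = 0 and y(7) = 4: solve A·3 + B = 0 and A·7 + B = 4. Subtracting gives A(7 − 3) = 4 − 0, so A = 1, and B = 0 − A·3 = -3. Therefore
    y(x) = x - 3.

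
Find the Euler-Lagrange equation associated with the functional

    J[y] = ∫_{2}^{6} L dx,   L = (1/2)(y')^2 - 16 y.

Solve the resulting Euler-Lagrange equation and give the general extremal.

The Lagrangian is L = (1/2)(y')^2 - 16 y.
∂L/∂y = -16.
∂L/∂y' = y'.
The Euler-Lagrange equation d/dx(∂L/∂y') − ∂L/∂y = 0 becomes:
    y'' + 16 = 0
General solution: y(x) = -8 x^2 + A x + B, where A and B are arbitrary constants fixed by the endpoint conditions.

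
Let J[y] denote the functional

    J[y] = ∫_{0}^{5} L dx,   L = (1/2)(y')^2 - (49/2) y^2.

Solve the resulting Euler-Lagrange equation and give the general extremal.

The Lagrangian is L = (1/2)(y')^2 - (49/2) y^2.
∂L/∂y = -49y.
∂L/∂y' = y'.
The Euler-Lagrange equation d/dx(∂L/∂y') − ∂L/∂y = 0 becomes:
    y'' + 49 y = 0
General solution: y(x) = A sin(7x) + B cos(7x), where A and B are arbitrary constants fixed by the endpoint conditions.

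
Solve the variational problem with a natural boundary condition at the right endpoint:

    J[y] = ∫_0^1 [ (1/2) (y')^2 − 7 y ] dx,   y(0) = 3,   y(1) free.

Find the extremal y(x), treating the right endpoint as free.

The Lagrangian L = (1/2) (y')^2 − 7 y gives
    ∂L/∂y = −7,   ∂L/∂y' = y'.
Euler-Lagrange: d/dx(y') − (−7) = 0, i.e. y'' + 7 = 0, so
    y(x) = −(7/2) x^2 + C1 x + C2.
Fixed left endpoint y(0) = 3 ⇒ C2 = 3.
The right endpoint x = 1 is free, so the natural (transversality) condition is ∂L/∂y' |_{x=1} = 0, i.e. y'(1) = 0.
Compute y'(x) = −7 x + C1, so y'(1) = −7 + C1 = 0 ⇒ C1 = 7.
Therefore the extremal is
    y(x) = −(7/2) x^2 + 7 x + 3.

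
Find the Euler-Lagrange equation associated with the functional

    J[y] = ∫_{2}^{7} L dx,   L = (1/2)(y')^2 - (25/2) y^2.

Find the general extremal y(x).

The Lagrangian is L = (1/2)(y')^2 - (25/2) y^2.
∂L/∂y = -25y.
∂L/∂y' = y'.
The Euler-Lagrange equation d/dx(∂L/∂y') − ∂L/∂y = 0 becomes:
    y'' + 25 y = 0
General solution: y(x) = A sin(5x) + B cos(5x), where A and B are arbitrary constants fixed by the endpoint conditions.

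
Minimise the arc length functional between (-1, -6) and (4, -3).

Arc-length functional: J[y] = ∫ sqrt(1 + (y')^2) dx.
Lagrangian L = sqrt(1 + (y')^2) has no explicit y dependence, so ∂L/∂y = 0 and the Euler-Lagrange equation gives
    d/dx( y' / sqrt(1 + (y')^2) ) = 0  ⇒  y' / sqrt(1 + (y')^2) = const.
Hence y' is constant, so y(x) is affine.
Fitting the endpoints (-1, -6) and (4, -3):
    slope m = ((-3) − (-6)) / (4 − (-1)) = 3/5,
    intercept c = (-6) − m·(-1) = -27/5.
Extremal: y(x) = (3/5) x - 27/5.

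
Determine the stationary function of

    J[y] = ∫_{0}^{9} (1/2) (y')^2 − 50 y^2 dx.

The Lagrangian is L = (1/2) (y')^2 − 50 y^2.
Compute ∂L/∂y = -100y, ∂L/∂y' = y'.
The Euler-Lagrange equation d/dx(∂L/∂y') − ∂L/∂y = 0 reduces to
    y'' + 100 y = 0.
Its general solution is
    y(x) = A sin(10x) + B cos(10x),
with A, B fixed by the endpoint conditions.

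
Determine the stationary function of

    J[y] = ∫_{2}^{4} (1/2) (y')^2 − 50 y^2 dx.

The Lagrangian is L = (1/2) (y')^2 − 50 y^2.
Compute ∂L/∂y = -100y, ∂L/∂y' = y'.
The Euler-Lagrange equation d/dx(∂L/∂y') − ∂L/∂y = 0 reduces to
    y'' + 100 y = 0.
Its general solution is
    y(x) = A sin(10x) + B cos(10x),
with A, B fixed by the endpoint conditions.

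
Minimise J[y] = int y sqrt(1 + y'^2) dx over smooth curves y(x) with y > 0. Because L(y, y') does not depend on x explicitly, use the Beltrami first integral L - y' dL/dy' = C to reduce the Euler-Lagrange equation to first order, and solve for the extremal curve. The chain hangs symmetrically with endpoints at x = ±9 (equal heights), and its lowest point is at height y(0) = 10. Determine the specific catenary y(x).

The Lagrangian L(y, y') = y sqrt(1 + y'^2) has no explicit x dependence, so the Beltrami identity applies:
    L − y' ∂L/∂y' = C.
Compute ∂L/∂y' = y · y' / sqrt(1 + y'^2). Then
    L − y' ∂L/∂y'
    = y sqrt(1 + y'^2) − y · y'^2 / sqrt(1 + y'^2)
    = y (1 + y'^2 − y'^2) / sqrt(1 + y'^2)
    = y / sqrt(1 + y'^2) = C.
Squaring gives y^2 = C^2 (1 + y'^2), i.e.
    y'^2 = y^2 / C^2 − 1.
Separating variables,
    dy / sqrt(y^2 − C^2) = dx / C,
and integrating gives arccosh(y / C) = (x − a)/C, so
    y(x) = C cosh((x − a)/C),
the catenary. The constants C and a are fixed by the two endpoint conditions (and, for the hanging-chain problem, the length constraint selects C).
Now fit the given data. The endpoints x = ±9 are symmetric at equal height, so the catenary is even about its minimum: a = 0 and y(x) = C cosh(x/C). The lowest point is y(0) = C cosh(0) = C, and we are told y(0) = 10, so C = 10. Therefore
    y(x) = 10 cosh(x/10),
and at the endpoints
    y(±9) = 10 cosh(9/10).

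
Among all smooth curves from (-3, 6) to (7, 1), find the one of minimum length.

Arc-length functional: J[y] = ∫ sqrt(1 + (y')^2) dx.
Lagrangian L = sqrt(1 + (y')^2) has no explicit y dependence, so ∂L/∂y = 0 and the Euler-Lagrange equation gives
    d/dx( y' / sqrt(1 + (y')^2) ) = 0  ⇒  y' / sqrt(1 + (y')^2) = const.
Hence y' is constant, so y(x) is affine.
Fitting the endpoints (-3, 6) and (7, 1):
    slope m = (1 − 6) / (7 − (-3)) = -1/2,
    intercept c = 6 − m·(-3) = 9/2.
Extremal: y(x) = (-1/2) x + 9/2.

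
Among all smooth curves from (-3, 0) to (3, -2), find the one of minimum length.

Arc-length functional: J[y] = ∫ sqrt(1 + (y')^2) dx.
Lagrangian L = sqrt(1 + (y')^2) has no explicit y dependence, so ∂L/∂y = 0 and the Euler-Lagrange equation gives
    d/dx( y' / sqrt(1 + (y')^2) ) = 0  ⇒  y' / sqrt(1 + (y')^2) = const.
Hence y' is constant, so y(x) is affine.
Fitting the endpoints (-3, 0) and (3, -2):
    slope m = ((-2) − 0) / (3 − (-3)) = -1/3,
    intercept c = 0 − m·(-3) = -1.
Extremal: y(x) = (-1/3) x - 1.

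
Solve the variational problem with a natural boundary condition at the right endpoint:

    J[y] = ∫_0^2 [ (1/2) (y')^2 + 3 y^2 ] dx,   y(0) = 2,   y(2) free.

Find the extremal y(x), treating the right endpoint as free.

The Lagrangian L = (1/2) (y')^2 + 3 y^2 gives
    ∂L/∂y = 6 y,   ∂L/∂y' = y'.
Euler-Lagrange: y'' − 6 y = 0.
With k = sqrt(6), the general solution is
    y(x) = A cosh(sqrt(6) x) + B sinh(sqrt(6) x).
Fixed left endpoint y(0) = 2 ⇒ A = 2.
The right endpoint x = 2 is free, so the natural (transversality) condition is ∂L/∂y' |_{x=2} = 0, i.e. y'(2) = 0.
Compute y'(x) = A k sinh(k x) + B k cosh(k x), so
    y'(2) = A k sinh(k·2) + B k cosh(k·2) = 0
    ⇒ B = −A tanh(k·2) = − 2 tanh(sqrt(6)·2).
Therefore the extremal is
    y(x) = 2 cosh(sqrt(6) x) − 2 tanh(sqrt(6)·2) sinh(sqrt(6) x).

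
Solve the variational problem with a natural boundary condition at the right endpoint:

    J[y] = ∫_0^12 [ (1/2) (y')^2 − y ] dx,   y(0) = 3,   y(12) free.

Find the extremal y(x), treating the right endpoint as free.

The Lagrangian L = (1/2) (y')^2 − y gives
    ∂L/∂y = −1,   ∂L/∂y' = y'.
Euler-Lagrange: d/dx(y') − (−1) = 0, i.e. y'' + 1 = 0, so
    y(x) = −(1/2) x^2 + C1 x + C2.
Fixed left endpoint y(0) = 3 ⇒ C2 = 3.
The right endpoint x = 12 is free, so the natural (transversality) condition is ∂L/∂y' |_{x=12} = 0, i.e. y'(12) = 0.
Compute y'(x) = −1 x + C1, so y'(12) = −12 + C1 = 0 ⇒ C1 = 12.
Therefore the extremal is
    y(x) = −x^2/2 + 12 x + 3.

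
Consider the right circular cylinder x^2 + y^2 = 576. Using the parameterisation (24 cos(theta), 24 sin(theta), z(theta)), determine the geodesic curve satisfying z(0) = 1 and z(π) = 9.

Parameterise the cylinder of radius R = 24 as
    r(θ) = (24 cos θ, 24 sin θ, z(θ)).
The arc-length element is
    ds = sqrt(576 + (dz/dθ)^2) dθ,
so the Lagrangian is L = sqrt(576 + z'^2).
L depends on z' only, not on z or θ, so ∂L/∂z = 0 and
    ∂L/∂z' = z' / sqrt(576 + z'^2).
The Euler-Lagrange equation gives
    d/dθ( z' / sqrt(576 + z'^2) ) = 0,
so z' is constant. Integrating once:
    z(θ) = a θ + b,
a helix on the cylinder (a straight line when the cylinder is unrolled). The constants a, b are determined by the endpoint conditions.
With endpoint conditions z(0) = 1 and z(π) = 9: from z(0) = b we get b = 1, and a·π + 1 = 9 gives a = 8/π, so
    z(θ) = (8/π) θ + 1.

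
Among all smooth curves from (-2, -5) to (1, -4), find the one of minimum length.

Arc-length functional: J[y] = ∫ sqrt(1 + (y')^2) dx.
Lagrangian L = sqrt(1 + (y')^2) has no explicit y dependence, so ∂L/∂y = 0 and the Euler-Lagrange equation gives
    d/dx( y' / sqrt(1 + (y')^2) ) = 0  ⇒  y' / sqrt(1 + (y')^2) = const.
Hence y' is constant, so y(x) is affine.
Fitting the endpoints (-2, -5) and (1, -4):
    slope m = ((-4) − (-5)) / (1 − (-2)) = 1/3,
    intercept c = (-5) − m·(-2) = -13/3.
Extremal: y(x) = (1/3) x - 13/3.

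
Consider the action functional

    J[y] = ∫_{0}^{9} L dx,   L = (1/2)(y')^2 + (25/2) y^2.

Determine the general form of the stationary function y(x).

The Lagrangian is L = (1/2)(y')^2 + (25/2) y^2.
∂L/∂y = 25y.
∂L/∂y' = y'.
The Euler-Lagrange equation d/dx(∂L/∂y') − ∂L/∂y = 0 becomes:
    y'' - 25 y = 0
General solution: y(x) = A e^(5x) + B e^(-5x), where A and B are arbitrary constants fixed by the endpoint conditions.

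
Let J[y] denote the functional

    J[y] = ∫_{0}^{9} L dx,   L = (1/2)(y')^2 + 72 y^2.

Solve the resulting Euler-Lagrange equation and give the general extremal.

The Lagrangian is L = (1/2)(y')^2 + 72 y^2.
∂L/∂y = 144y.
∂L/∂y' = y'.
The Euler-Lagrange equation d/dx(∂L/∂y') − ∂L/∂y = 0 becomes:
    y'' - 144 y = 0
General solution: y(x) = A e^(12x) + B e^(-12x), where A and B are arbitrary constants fixed by the endpoint conditions.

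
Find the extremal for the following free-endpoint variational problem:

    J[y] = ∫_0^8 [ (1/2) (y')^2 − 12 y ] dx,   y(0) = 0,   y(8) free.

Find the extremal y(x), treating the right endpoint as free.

The Lagrangian L = (1/2) (y')^2 − 12 y gives
    ∂L/∂y = −12,   ∂L/∂y' = y'.
Euler-Lagrange: d/dx(y') − (−12) = 0, i.e. y'' + 12 = 0, so
    y(x) = −(12/2) x^2 + C1 x + C2.
Fixed left endpoint y(0) = 0 ⇒ C2 = 0.
The right endpoint x = 8 is free, so the natural (transversality) condition is ∂L/∂y' |_{x=8} = 0, i.e. y'(8) = 0.
Compute y'(x) = −12 x + C1, so y'(8) = −96 + C1 = 0 ⇒ C1 = 96.
Therefore the extremal is
    y(x) = −6 x^2 + 96 x.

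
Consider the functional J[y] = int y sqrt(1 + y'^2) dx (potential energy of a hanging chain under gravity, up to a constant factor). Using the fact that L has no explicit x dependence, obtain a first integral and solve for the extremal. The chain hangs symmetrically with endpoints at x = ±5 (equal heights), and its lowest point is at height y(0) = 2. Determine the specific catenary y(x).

The Lagrangian L(y, y') = y sqrt(1 + y'^2) has no explicit x dependence, so the Beltrami identity applies:
    L − y' ∂L/∂y' = C.
Compute ∂L/∂y' = y · y' / sqrt(1 + y'^2). Then
    L − y' ∂L/∂y'
    = y sqrt(1 + y'^2) − y · y'^2 / sqrt(1 + y'^2)
    = y (1 + y'^2 − y'^2) / sqrt(1 + y'^2)
    = y / sqrt(1 + y'^2) = C.
Squaring gives y^2 = C^2 (1 + y'^2), i.e.
    y'^2 = y^2 / C^2 − 1.
Separating variables,
    dy / sqrt(y^2 − C^2) = dx / C,
and integrating gives arccosh(y / C) = (x − a)/C, so
    y(x) = C cosh((x − a)/C),
the catenary. The constants C and a are fixed by the two endpoint conditions (and, for the hanging-chain problem, the length constraint selects C).
Now fit the given data. The endpoints x = ±5 are symmetric at equal height, so the catenary is even about its minimum: a = 0 and y(x) = C cosh(x/C). The lowest point is y(0) = C cosh(0) = C, and we are told y(0) = 2, so C = 2. Therefore
    y(x) = 2 cosh(x/2),
and at the endpoints
    y(±5) = 2 cosh(5/2).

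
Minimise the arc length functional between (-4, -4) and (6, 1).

Arc-length functional: J[y] = ∫ sqrt(1 + (y')^2) dx.
Lagrangian L = sqrt(1 + (y')^2) has no explicit y dependence, so ∂L/∂y = 0 and the Euler-Lagrange equation gives
    d/dx( y' / sqrt(1 + (y')^2) ) = 0  ⇒  y' / sqrt(1 + (y')^2) = const.
Hence y' is constant, so y(x) is affine.
Fitting the endpoints (-4, -4) and (6, 1):
    slope m = (1 − (-4)) / (6 − (-4)) = 1/2,
    intercept c = (-4) − m·(-4) = -2.
Extremal: y(x) = (1/2) x - 2.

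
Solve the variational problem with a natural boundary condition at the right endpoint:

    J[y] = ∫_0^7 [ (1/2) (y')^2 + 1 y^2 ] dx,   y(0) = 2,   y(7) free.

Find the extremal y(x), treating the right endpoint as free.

The Lagrangian L = (1/2) (y')^2 + 1 y^2 gives
    ∂L/∂y = 2 y,   ∂L/∂y' = y'.
Euler-Lagrange: y'' − 2 y = 0.
With k = sqrt(2), the general solution is
    y(x) = A cosh(sqrt(2) x) + B sinh(sqrt(2) x).
Fixed left endpoint y(0) = 2 ⇒ A = 2.
The right endpoint x = 7 is free, so the natural (transversality) condition is ∂L/∂y' |_{x=7} = 0, i.e. y'(7) = 0.
Compute y'(x) = A k sinh(k x) + B k cosh(k x), so
    y'(7) = A k sinh(k·7) + B k cosh(k·7) = 0
    ⇒ B = −A tanh(k·7) = − 2 tanh(sqrt(2)·7).
Therefore the extremal is
    y(x) = 2 cosh(sqrt(2) x) − 2 tanh(sqrt(2)·7) sinh(sqrt(2) x).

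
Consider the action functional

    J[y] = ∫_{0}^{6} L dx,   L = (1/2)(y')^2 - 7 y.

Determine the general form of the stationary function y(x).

The Lagrangian is L = (1/2)(y')^2 - 7 y.
∂L/∂y = -7.
∂L/∂y' = y'.
The Euler-Lagrange equation d/dx(∂L/∂y') − ∂L/∂y = 0 becomes:
    y'' + 7 = 0
General solution: y(x) = -(7/2) x^2 + A x + B, where A and B are arbitrary constants fixed by the endpoint conditions.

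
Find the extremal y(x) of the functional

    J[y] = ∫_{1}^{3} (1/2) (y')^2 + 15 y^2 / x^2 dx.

The Lagrangian is L = (1/2) (y')^2 + 15 y^2 / x^2.
Compute ∂L/∂y = 30y/x^2, ∂L/∂y' = y'.
The Euler-Lagrange equation d/dx(∂L/∂y') − ∂L/∂y = 0 reduces to
    y'' − 30/x^2 · y = 0  (x > 0).
Its general solution is
    y(x) = A x^6 + B x^(-5),
with A, B fixed by the endpoint conditions.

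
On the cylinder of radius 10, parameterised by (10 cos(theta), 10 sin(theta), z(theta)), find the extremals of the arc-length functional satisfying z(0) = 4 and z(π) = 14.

Parameterise the cylinder of radius R = 10 as
    r(θ) = (10 cos θ, 10 sin θ, z(θ)).
The arc-length element is
    ds = sqrt(100 + (dz/dθ)^2) dθ,
so the Lagrangian is L = sqrt(100 + z'^2).
L depends on z' only, not on z or θ, so ∂L/∂z = 0 and
    ∂L/∂z' = z' / sqrt(100 + z'^2).
The Euler-Lagrange equation gives
    d/dθ( z' / sqrt(100 + z'^2) ) = 0,
so z' is constant. Integrating once:
    z(θ) = a θ + b,
a helix on the cylinder (a straight line when the cylinder is unrolled). The constants a, b are determined by the endpoint conditions.
With endpoint conditions z(0) = 4 and z(π) = 14: from z(0) = b we get b = 4, and a·π + 4 = 14 gives a = 10/π, so
    z(θ) = (10/π) θ + 4.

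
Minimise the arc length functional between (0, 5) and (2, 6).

Arc-length functional: J[y] = ∫ sqrt(1 + (y')^2) dx.
Lagrangian L = sqrt(1 + (y')^2) has no explicit y dependence, so ∂L/∂y = 0 and the Euler-Lagrange equation gives
    d/dx( y' / sqrt(1 + (y')^2) ) = 0  ⇒  y' / sqrt(1 + (y')^2) = const.
Hence y' is constant, so y(x) is affine.
Fitting the endpoints (0, 5) and (2, 6):
    slope m = (6 − 5) / (2 − 0) = 1/2,
    intercept c = 5 − m·0 = 5.
Extremal: y(x) = (1/2) x + 5.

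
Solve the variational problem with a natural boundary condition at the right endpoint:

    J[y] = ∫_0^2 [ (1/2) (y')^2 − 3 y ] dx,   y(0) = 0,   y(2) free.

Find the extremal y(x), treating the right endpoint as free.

The Lagrangian L = (1/2) (y')^2 − 3 y gives
    ∂L/∂y = −3,   ∂L/∂y' = y'.
Euler-Lagrange: d/dx(y') − (−3) = 0, i.e. y'' + 3 = 0, so
    y(x) = −(3/2) x^2 + C1 x + C2.
Fixed left endpoint y(0) = 0 ⇒ C2 = 0.
The right endpoint x = 2 is free, so the natural (transversality) condition is ∂L/∂y' |_{x=2} = 0, i.e. y'(2) = 0.
Compute y'(x) = −3 x + C1, so y'(2) = −6 + C1 = 0 ⇒ C1 = 6.
Therefore the extremal is
    y(x) = −(3/2) x^2 + 6 x.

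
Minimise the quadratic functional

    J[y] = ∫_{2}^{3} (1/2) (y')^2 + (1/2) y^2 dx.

The Lagrangian is L = (1/2) (y')^2 + (1/2) y^2.
Compute ∂L/∂y = y, ∂L/∂y' = y'.
The Euler-Lagrange equation d/dx(∂L/∂y') − ∂L/∂y = 0 reduces to
    y'' − y = 0.
Its general solution is
    y(x) = A e^x + B e^(−x),
with A, B fixed by the endpoint conditions.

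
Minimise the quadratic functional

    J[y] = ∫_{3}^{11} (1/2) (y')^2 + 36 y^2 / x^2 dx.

The Lagrangian is L = (1/2) (y')^2 + 36 y^2 / x^2.
Compute ∂L/∂y = 72y/x^2, ∂L/∂y' = y'.
The Euler-Lagrange equation d/dx(∂L/∂y') − ∂L/∂y = 0 reduces to
    y'' − 72/x^2 · y = 0  (x > 0).
Its general solution is
    y(x) = A x^9 + B x^(-8),
with A, B fixed by the endpoint conditions.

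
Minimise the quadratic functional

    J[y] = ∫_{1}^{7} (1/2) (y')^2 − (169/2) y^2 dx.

The Lagrangian is L = (1/2) (y')^2 − (169/2) y^2.
Compute ∂L/∂y = -169y, ∂L/∂y' = y'.
The Euler-Lagrange equation d/dx(∂L/∂y') − ∂L/∂y = 0 reduces to
    y'' + 169 y = 0.
Its general solution is
    y(x) = A sin(13x) + B cos(13x),
with A, B fixed by the endpoint conditions.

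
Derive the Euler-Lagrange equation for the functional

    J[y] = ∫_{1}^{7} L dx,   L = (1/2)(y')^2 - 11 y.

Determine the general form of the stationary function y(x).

The Lagrangian is L = (1/2)(y')^2 - 11 y.
∂L/∂y = -11.
∂L/∂y' = y'.
The Euler-Lagrange equation d/dx(∂L/∂y') − ∂L/∂y = 0 becomes:
    y'' + 11 = 0
General solution: y(x) = -(11/2) x^2 + A x + B, where A and B are arbitrary constants fixed by the endpoint conditions.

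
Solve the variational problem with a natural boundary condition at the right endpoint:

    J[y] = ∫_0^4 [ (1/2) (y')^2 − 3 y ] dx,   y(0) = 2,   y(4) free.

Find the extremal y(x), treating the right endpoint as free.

The Lagrangian L = (1/2) (y')^2 − 3 y gives
    ∂L/∂y = −3,   ∂L/∂y' = y'.
Euler-Lagrange: d/dx(y') − (−3) = 0, i.e. y'' + 3 = 0, so
    y(x) = −(3/2) x^2 + C1 x + C2.
Fixed left endpoint y(0) = 2 ⇒ C2 = 2.
The right endpoint x = 4 is free, so the natural (transversality) condition is ∂L/∂y' |_{x=4} = 0, i.e. y'(4) = 0.
Compute y'(x) = −3 x + C1, so y'(4) = −12 + C1 = 0 ⇒ C1 = 12.
Therefore the extremal is
    y(x) = −(3/2) x^2 + 12 x + 2.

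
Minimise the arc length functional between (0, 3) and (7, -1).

Arc-length functional: J[y] = ∫ sqrt(1 + (y')^2) dx.
Lagrangian L = sqrt(1 + (y')^2) has no explicit y dependence, so ∂L/∂y = 0 and the Euler-Lagrange equation gives
    d/dx( y' / sqrt(1 + (y')^2) ) = 0  ⇒  y' / sqrt(1 + (y')^2) = const.
Hence y' is constant, so y(x) is affine.
Fitting the endpoints (0, 3) and (7, -1):
    slope m = ((-1) − 3) / (7 − 0) = -4/7,
    intercept c = 3 − m·0 = 3.
Extremal: y(x) = (-4/7) x + 3.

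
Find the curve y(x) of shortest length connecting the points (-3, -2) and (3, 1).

Arc-length functional: J[y] = ∫ sqrt(1 + (y')^2) dx.
Lagrangian L = sqrt(1 + (y')^2) has no explicit y dependence, so ∂L/∂y = 0 and the Euler-Lagrange equation gives
    d/dx( y' / sqrt(1 + (y')^2) ) = 0  ⇒  y' / sqrt(1 + (y')^2) = const.
Hence y' is constant, so y(x) is affine.
Fitting the endpoints (-3, -2) and (3, 1):
    slope m = (1 − (-2)) / (3 − (-3)) = 1/2,
    intercept c = (-2) − m·(-3) = -1/2.
Extremal: y(x) = (1/2) x - 1/2.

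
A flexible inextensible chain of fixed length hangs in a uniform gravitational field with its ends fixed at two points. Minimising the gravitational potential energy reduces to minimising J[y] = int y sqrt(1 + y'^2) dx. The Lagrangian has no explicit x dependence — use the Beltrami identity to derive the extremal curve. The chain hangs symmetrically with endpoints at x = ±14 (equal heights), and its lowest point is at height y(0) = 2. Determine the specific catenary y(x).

The Lagrangian L(y, y') = y sqrt(1 + y'^2) has no explicit x dependence, so the Beltrami identity applies:
    L − y' ∂L/∂y' = C.
Compute ∂L/∂y' = y · y' / sqrt(1 + y'^2). Then
    L − y' ∂L/∂y'
    = y sqrt(1 + y'^2) − y · y'^2 / sqrt(1 + y'^2)
    = y (1 + y'^2 − y'^2) / sqrt(1 + y'^2)
    = y / sqrt(1 + y'^2) = C.
Squaring gives y^2 = C^2 (1 + y'^2), i.e.
    y'^2 = y^2 / C^2 − 1.
Separating variables,
    dy / sqrt(y^2 − C^2) = dx / C,
and integrating gives arccosh(y / C) = (x − a)/C, so
    y(x) = C cosh((x − a)/C),
the catenary. The constants C and a are fixed by the two endpoint conditions (and, for the hanging-chain problem, the length constraint selects C).
Now fit the given data. The endpoints x = ±14 are symmetric at equal height, so the catenary is even about its minimum: a = 0 and y(x) = C cosh(x/C). The lowest point is y(0) = C cosh(0) = C, and we are told y(0) = 2, so C = 2. Therefore
    y(x) = 2 cosh(x/2),
and at the endpoints
    y(±14) = 2 cosh(14/2).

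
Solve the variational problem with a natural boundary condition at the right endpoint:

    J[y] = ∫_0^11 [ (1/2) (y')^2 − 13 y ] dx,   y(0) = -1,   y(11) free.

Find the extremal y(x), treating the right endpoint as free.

The Lagrangian L = (1/2) (y')^2 − 13 y gives
    ∂L/∂y = −13,   ∂L/∂y' = y'.
Euler-Lagrange: d/dx(y') − (−13) = 0, i.e. y'' + 13 = 0, so
    y(x) = −(13/2) x^2 + C1 x + C2.
Fixed left endpoint y(0) = -1 ⇒ C2 = -1.
The right endpoint x = 11 is free, so the natural (transversality) condition is ∂L/∂y' |_{x=11} = 0, i.e. y'(11) = 0.
Compute y'(x) = −13 x + C1, so y'(11) = −143 + C1 = 0 ⇒ C1 = 143.
Therefore the extremal is
    y(x) = −(13/2) x^2 + 143 x − 1.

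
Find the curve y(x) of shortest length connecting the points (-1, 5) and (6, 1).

Arc-length functional: J[y] = ∫ sqrt(1 + (y')^2) dx.
Lagrangian L = sqrt(1 + (y')^2) has no explicit y dependence, so ∂L/∂y = 0 and the Euler-Lagrange equation gives
    d/dx( y' / sqrt(1 + (y')^2) ) = 0  ⇒  y' / sqrt(1 + (y')^2) = const.
Hence y' is constant, so y(x) is affine.
Fitting the endpoints (-1, 5) and (6, 1):
    slope m = (1 − 5) / (6 − (-1)) = -4/7,
    intercept c = 5 − m·(-1) = 31/7.
Extremal: y(x) = (-4/7) x + 31/7.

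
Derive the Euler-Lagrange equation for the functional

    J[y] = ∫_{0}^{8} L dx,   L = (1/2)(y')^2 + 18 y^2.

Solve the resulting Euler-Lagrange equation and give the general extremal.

The Lagrangian is L = (1/2)(y')^2 + 18 y^2.
∂L/∂y = 36y.
∂L/∂y' = y'.
The Euler-Lagrange equation d/dx(∂L/∂y') − ∂L/∂y = 0 becomes:
    y'' - 36 y = 0
General solution: y(x) = A e^(6x) + B e^(-6x), where A and B are arbitrary constants fixed by the endpoint conditions.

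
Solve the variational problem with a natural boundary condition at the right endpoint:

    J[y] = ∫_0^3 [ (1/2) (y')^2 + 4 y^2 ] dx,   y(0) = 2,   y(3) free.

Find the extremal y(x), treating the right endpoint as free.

The Lagrangian L = (1/2) (y')^2 + 4 y^2 gives
    ∂L/∂y = 8 y,   ∂L/∂y' = y'.
Euler-Lagrange: y'' − 8 y = 0.
With k = sqrt(8), the general solution is
    y(x) = A cosh(sqrt(8) x) + B sinh(sqrt(8) x).
Fixed left endpoint y(0) = 2 ⇒ A = 2.
The right endpoint x = 3 is free, so the natural (transversality) condition is ∂L/∂y' |_{x=3} = 0, i.e. y'(3) = 0.
Compute y'(x) = A k sinh(k x) + B k cosh(k x), so
    y'(3) = A k sinh(k·3) + B k cosh(k·3) = 0
    ⇒ B = −A tanh(k·3) = − 2 tanh(sqrt(8)·3).
Therefore the extremal is
    y(x) = 2 cosh(sqrt(8) x) − 2 tanh(sqrt(8)·3) sinh(sqrt(8) x).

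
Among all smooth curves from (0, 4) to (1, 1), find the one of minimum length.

Arc-length functional: J[y] = ∫ sqrt(1 + (y')^2) dx.
Lagrangian L = sqrt(1 + (y')^2) has no explicit y dependence, so ∂L/∂y = 0 and the Euler-Lagrange equation gives
    d/dx( y' / sqrt(1 + (y')^2) ) = 0  ⇒  y' / sqrt(1 + (y')^2) = const.
Hence y' is constant, so y(x) is affine.
Fitting the endpoints (0, 4) and (1, 1):
    slope m = (1 − 4) / (1 − 0) = -3,
    intercept c = 4 − m·0 = 4.
Extremal: y(x) = -3 x + 4.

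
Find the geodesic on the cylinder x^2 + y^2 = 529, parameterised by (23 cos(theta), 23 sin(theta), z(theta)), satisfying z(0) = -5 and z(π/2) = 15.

Parameterise the cylinder of radius R = 23 as
    r(θ) = (23 cos θ, 23 sin θ, z(θ)).
The arc-length element is
    ds = sqrt(529 + (dz/dθ)^2) dθ,
so the Lagrangian is L = sqrt(529 + z'^2).
L depends on z' only, not on z or θ, so ∂L/∂z = 0 and
    ∂L/∂z' = z' / sqrt(529 + z'^2).
The Euler-Lagrange equation gives
    d/dθ( z' / sqrt(529 + z'^2) ) = 0,
so z' is constant. Integrating once:
    z(θ) = a θ + b,
a helix on the cylinder (a straight line when the cylinder is unrolled). The constants a, b are determined by the endpoint conditions.
With endpoint conditions z(0) = -5 and z(π/2) = 15: from z(0) = b we get b = -5, and a·π/2 + -5 = 15 gives a = 40/π, so
    z(θ) = (40/π) θ − 5.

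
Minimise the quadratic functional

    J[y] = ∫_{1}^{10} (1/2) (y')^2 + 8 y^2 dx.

The Lagrangian is L = (1/2) (y')^2 + 8 y^2.
Compute ∂L/∂y = 16y, ∂L/∂y' = y'.
The Euler-Lagrange equation d/dx(∂L/∂y') − ∂L/∂y = 0 reduces to
    y'' − 16 y = 0.
Its general solution is
    y(x) = A e^(4x) + B e^(−4x),
with A, B fixed by the endpoint conditions.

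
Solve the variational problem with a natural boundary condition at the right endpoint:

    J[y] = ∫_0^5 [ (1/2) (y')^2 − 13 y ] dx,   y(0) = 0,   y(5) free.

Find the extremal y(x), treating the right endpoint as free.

The Lagrangian L = (1/2) (y')^2 − 13 y gives
    ∂L/∂y = −13,   ∂L/∂y' = y'.
Euler-Lagrange: d/dx(y') − (−13) = 0, i.e. y'' + 13 = 0, so
    y(x) = −(13/2) x^2 + C1 x + C2.
Fixed left endpoint y(0) = 0 ⇒ C2 = 0.
The right endpoint x = 5 is free, so the natural (transversality) condition is ∂L/∂y' |_{x=5} = 0, i.e. y'(5) = 0.
Compute y'(x) = −13 x + C1, so y'(5) = −65 + C1 = 0 ⇒ C1 = 65.
Therefore the extremal is
    y(x) = −(13/2) x^2 + 65 x.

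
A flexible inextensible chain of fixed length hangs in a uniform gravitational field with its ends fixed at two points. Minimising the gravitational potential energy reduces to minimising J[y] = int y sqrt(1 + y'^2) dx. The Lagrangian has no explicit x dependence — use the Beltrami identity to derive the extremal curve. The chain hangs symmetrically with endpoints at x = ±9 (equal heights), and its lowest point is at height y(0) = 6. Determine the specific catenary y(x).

The Lagrangian L(y, y') = y sqrt(1 + y'^2) has no explicit x dependence, so the Beltrami identity applies:
    L − y' ∂L/∂y' = C.
Compute ∂L/∂y' = y · y' / sqrt(1 + y'^2). Then
    L − y' ∂L/∂y'
    = y sqrt(1 + y'^2) − y · y'^2 / sqrt(1 + y'^2)
    = y (1 + y'^2 − y'^2) / sqrt(1 + y'^2)
    = y / sqrt(1 + y'^2) = C.
Squaring gives y^2 = C^2 (1 + y'^2), i.e.
    y'^2 = y^2 / C^2 − 1.
Separating variables,
    dy / sqrt(y^2 − C^2) = dx / C,
and integrating gives arccosh(y / C) = (x − a)/C, so
    y(x) = C cosh((x − a)/C),
the catenary. The constants C and a are fixed by the two endpoint conditions (and, for the hanging-chain problem, the length constraint selects C).
Now fit the given data. The endpoints x = ±9 are symmetric at equal height, so the catenary is even about its minimum: a = 0 and y(x) = C cosh(x/C). The lowest point is y(0) = C cosh(0) = C, and we are told y(0) = 6, so C = 6. Therefore
    y(x) = 6 cosh(x/6),
and at the endpoints
    y(±9) = 6 cosh(9/6).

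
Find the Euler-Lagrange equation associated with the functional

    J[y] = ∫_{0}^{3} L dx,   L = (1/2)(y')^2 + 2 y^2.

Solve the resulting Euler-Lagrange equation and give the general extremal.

The Lagrangian is L = (1/2)(y')^2 + 2 y^2.
∂L/∂y = 4y.
∂L/∂y' = y'.
The Euler-Lagrange equation d/dx(∂L/∂y') − ∂L/∂y = 0 becomes:
    y'' - 4 y = 0
General solution: y(x) = A e^(2x) + B e^(-2x), where A and B are arbitrary constants fixed by the endpoint conditions.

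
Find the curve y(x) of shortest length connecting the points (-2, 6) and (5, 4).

Arc-length functional: J[y] = ∫ sqrt(1 + (y')^2) dx.
Lagrangian L = sqrt(1 + (y')^2) has no explicit y dependence, so ∂L/∂y = 0 and the Euler-Lagrange equation gives
    d/dx( y' / sqrt(1 + (y')^2) ) = 0  ⇒  y' / sqrt(1 + (y')^2) = const.
Hence y' is constant, so y(x) is affine.
Fitting the endpoints (-2, 6) and (5, 4):
    slope m = (4 − 6) / (5 − (-2)) = -2/7,
    intercept c = 6 − m·(-2) = 38/7.
Extremal: y(x) = (-2/7) x + 38/7.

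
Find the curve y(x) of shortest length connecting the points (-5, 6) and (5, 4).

Arc-length functional: J[y] = ∫ sqrt(1 + (y')^2) dx.
Lagrangian L = sqrt(1 + (y')^2) has no explicit y dependence, so ∂L/∂y = 0 and the Euler-Lagrange equation gives
    d/dx( y' / sqrt(1 + (y')^2) ) = 0  ⇒  y' / sqrt(1 + (y')^2) = const.
Hence y' is constant, so y(x) is affine.
Fitting the endpoints (-5, 6) and (5, 4):
    slope m = (4 − 6) / (5 − (-5)) = -1/5,
    intercept c = 6 − m·(-5) = 5.
Extremal: y(x) = (-1/5) x + 5.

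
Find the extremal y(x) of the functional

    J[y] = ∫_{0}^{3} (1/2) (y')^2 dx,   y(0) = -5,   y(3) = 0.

The Lagrangian is L = (1/2) (y')^2.
Compute ∂L/∂y = 0, ∂L/∂y' = y'.
The Euler-Lagrange equation d/dx(∂L/∂y') − ∂L/∂y = 0 reduces to
    y'' = 0.
Its general solution is
    y(x) = A x + B,
with A, B fixed by the endpoint conditions.
Applying the endpoint conditions y(0) = -5 and y(3) = 0: solve A·0 + B = -5 and A·3 + B = 0. Subtracting gives A(3 − 0) = 0 − -5, so A = 5/3, and B = -5 − A·0 = -5. Therefore
    y(x) = (5/3) x - 5.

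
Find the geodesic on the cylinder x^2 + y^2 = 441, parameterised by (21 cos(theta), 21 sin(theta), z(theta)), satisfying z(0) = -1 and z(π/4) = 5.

Parameterise the cylinder of radius R = 21 as
    r(θ) = (21 cos θ, 21 sin θ, z(θ)).
The arc-length element is
    ds = sqrt(441 + (dz/dθ)^2) dθ,
so the Lagrangian is L = sqrt(441 + z'^2).
L depends on z' only, not on z or θ, so ∂L/∂z = 0 and
    ∂L/∂z' = z' / sqrt(441 + z'^2).
The Euler-Lagrange equation gives
    d/dθ( z' / sqrt(441 + z'^2) ) = 0,
so z' is constant. Integrating once:
    z(θ) = a θ + b,
a helix on the cylinder (a straight line when the cylinder is unrolled). The constants a, b are determined by the endpoint conditions.
With endpoint conditions z(0) = -1 and z(π/4) = 5: from z(0) = b we get b = -1, and a·π/4 + -1 = 5 gives a = 24/π, so
    z(θ) = (24/π) θ − 1.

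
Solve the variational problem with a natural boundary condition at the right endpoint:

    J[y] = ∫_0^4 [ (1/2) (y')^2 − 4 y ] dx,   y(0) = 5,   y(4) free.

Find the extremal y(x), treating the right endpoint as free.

The Lagrangian L = (1/2) (y')^2 − 4 y gives
    ∂L/∂y = −4,   ∂L/∂y' = y'.
Euler-Lagrange: d/dx(y') − (−4) = 0, i.e. y'' + 4 = 0, so
    y(x) = −(4/2) x^2 + C1 x + C2.
Fixed left endpoint y(0) = 5 ⇒ C2 = 5.
The right endpoint x = 4 is free, so the natural (transversality) condition is ∂L/∂y' |_{x=4} = 0, i.e. y'(4) = 0.
Compute y'(x) = −4 x + C1, so y'(4) = −16 + C1 = 0 ⇒ C1 = 16.
Therefore the extremal is
    y(x) = −2 x^2 + 16 x + 5.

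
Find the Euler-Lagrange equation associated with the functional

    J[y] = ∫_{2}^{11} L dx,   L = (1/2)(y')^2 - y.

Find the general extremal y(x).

The Lagrangian is L = (1/2)(y')^2 - y.
∂L/∂y = -1.
∂L/∂y' = y'.
The Euler-Lagrange equation d/dx(∂L/∂y') − ∂L/∂y = 0 becomes:
    y'' + 1 = 0
General solution: y(x) = -x^2/2 + A x + B, where A and B are arbitrary constants fixed by the endpoint conditions.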